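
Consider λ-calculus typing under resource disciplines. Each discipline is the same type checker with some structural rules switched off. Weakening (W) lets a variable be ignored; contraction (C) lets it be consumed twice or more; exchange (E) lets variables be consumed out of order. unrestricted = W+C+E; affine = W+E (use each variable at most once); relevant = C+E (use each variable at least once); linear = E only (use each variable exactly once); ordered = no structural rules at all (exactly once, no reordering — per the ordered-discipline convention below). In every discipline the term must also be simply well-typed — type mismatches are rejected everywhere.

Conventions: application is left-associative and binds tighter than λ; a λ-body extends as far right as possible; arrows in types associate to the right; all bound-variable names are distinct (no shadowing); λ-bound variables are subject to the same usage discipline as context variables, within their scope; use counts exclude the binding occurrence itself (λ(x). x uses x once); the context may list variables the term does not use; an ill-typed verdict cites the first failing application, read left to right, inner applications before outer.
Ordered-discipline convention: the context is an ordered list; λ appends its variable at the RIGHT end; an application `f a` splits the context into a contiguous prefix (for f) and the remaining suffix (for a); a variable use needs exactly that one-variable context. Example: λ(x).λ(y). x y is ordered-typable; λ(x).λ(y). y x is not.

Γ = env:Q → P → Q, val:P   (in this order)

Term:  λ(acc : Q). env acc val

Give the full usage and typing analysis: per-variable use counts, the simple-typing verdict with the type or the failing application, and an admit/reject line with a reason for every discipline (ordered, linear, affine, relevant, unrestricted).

usage: env ×1; val ×1; acc (bound) ×1
order of uses: env, acc, val
typing: ✓ — Q → Q
ordered: ✗ — no ordered split (uses run env, acc, val)
linear: ✓ — single use per variable (env, val, acc)
affine: ✓ — at most one use each (env, val, acc)
relevant: ✓ — at least one use each (env, val, acc)
unrestricted: ✓ — typability at Q → Q is all that's needed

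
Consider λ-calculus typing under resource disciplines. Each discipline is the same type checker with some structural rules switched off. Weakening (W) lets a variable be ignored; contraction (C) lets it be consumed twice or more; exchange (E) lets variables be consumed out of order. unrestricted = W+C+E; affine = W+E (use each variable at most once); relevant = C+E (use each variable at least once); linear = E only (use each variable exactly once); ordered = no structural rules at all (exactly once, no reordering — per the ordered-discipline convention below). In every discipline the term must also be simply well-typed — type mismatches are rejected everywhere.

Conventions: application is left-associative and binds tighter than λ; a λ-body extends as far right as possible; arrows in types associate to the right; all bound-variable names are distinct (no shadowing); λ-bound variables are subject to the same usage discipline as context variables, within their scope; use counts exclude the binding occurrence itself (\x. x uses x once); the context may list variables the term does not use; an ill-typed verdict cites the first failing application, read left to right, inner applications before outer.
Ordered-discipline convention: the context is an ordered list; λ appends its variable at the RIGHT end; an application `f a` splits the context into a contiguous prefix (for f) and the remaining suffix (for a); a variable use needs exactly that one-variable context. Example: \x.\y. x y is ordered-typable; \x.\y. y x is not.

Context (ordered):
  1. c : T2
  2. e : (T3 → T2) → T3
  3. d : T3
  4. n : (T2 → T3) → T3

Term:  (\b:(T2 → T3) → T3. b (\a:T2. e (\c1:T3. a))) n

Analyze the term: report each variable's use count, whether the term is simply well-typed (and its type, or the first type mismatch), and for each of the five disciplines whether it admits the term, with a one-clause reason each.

usage: c: 0, e: 1, d: 0, n: 1, b (λ-bound): 1, a (λ-bound): 1, c1 (λ-bound): 0
order of uses: b, e, a, n
typing: well-typed — term : T3
ordered ✗ (unused: c, d, c1 — weakening required)
linear ✗ (unused: c, d, c1 — weakening required)
affine ✓ (at most one use each (c, e, d, n, b, a, c1))
relevant ✗ (unused: c, d, c1 — weakening required)
unrestricted ✓ (well-typed at T3; no restrictions here)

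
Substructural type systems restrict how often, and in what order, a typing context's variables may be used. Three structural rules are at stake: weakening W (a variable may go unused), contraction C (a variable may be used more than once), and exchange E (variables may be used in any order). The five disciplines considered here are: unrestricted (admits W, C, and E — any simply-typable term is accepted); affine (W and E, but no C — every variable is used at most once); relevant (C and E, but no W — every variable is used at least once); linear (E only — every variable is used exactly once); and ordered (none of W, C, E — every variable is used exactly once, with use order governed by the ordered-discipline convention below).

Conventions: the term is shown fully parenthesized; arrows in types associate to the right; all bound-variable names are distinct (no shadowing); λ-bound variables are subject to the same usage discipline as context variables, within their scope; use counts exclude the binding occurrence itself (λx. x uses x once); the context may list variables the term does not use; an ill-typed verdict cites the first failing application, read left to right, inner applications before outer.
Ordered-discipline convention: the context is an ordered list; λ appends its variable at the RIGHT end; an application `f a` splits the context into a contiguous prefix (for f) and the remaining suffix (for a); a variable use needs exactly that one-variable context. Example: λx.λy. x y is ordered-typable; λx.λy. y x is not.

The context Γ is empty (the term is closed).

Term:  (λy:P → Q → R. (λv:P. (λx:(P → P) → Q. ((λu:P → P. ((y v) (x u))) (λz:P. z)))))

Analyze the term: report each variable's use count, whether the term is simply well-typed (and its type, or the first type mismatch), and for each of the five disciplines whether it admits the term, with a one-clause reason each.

usage: y (bound): 1×; v (bound): 1×; x (bound): 1×; u (bound): 1×; z (bound): 1×
use order (left to right): y, v, x, u, z
typing: well-typed at (P → Q → R) → P → ((P → P) → Q) → R
ordered: ✓ — y, v, x, u, z: once each, no exchange needed
linear: ✓ — exactly-once usage across y, v, x, u, z
affine: ✓ — y, v, x, u, z: no repeats, contraction unneeded
relevant: ✓ — every one of y, v, x, u, z appears
unrestricted: ✓ — simply typable at (P → Q → R) → P → ((P → P) → Q) → R; W, C, E all held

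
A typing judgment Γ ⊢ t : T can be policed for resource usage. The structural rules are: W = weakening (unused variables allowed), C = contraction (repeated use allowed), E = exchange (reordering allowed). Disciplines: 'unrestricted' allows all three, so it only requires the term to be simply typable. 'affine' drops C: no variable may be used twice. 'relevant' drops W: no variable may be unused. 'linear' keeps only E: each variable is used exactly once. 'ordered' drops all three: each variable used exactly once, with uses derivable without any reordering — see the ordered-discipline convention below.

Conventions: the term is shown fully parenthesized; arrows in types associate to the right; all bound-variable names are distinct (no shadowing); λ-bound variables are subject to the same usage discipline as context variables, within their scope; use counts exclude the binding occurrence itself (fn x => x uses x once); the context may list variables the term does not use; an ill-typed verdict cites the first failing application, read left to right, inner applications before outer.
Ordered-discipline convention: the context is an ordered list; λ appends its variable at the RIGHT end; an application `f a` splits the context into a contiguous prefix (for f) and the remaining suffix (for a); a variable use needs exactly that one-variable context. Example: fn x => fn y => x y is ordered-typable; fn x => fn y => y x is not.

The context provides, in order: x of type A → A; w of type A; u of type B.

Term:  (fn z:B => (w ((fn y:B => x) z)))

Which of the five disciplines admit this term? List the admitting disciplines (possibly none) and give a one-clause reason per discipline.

admitting disciplines: none
usage: x ×1, w ×1, u ×0, z (bound) ×1, y (bound) ×0
uses in reading order: w, x, z
typing: ill-typed: non-function type A applied to an argument
ordered ✗ (not simply typable)
linear ✗ (fails simple typing)
affine ✗ (a type mismatch blocks all five)
relevant ✗ (the type mismatch rejects it)
unrestricted ✗ (not simply typable)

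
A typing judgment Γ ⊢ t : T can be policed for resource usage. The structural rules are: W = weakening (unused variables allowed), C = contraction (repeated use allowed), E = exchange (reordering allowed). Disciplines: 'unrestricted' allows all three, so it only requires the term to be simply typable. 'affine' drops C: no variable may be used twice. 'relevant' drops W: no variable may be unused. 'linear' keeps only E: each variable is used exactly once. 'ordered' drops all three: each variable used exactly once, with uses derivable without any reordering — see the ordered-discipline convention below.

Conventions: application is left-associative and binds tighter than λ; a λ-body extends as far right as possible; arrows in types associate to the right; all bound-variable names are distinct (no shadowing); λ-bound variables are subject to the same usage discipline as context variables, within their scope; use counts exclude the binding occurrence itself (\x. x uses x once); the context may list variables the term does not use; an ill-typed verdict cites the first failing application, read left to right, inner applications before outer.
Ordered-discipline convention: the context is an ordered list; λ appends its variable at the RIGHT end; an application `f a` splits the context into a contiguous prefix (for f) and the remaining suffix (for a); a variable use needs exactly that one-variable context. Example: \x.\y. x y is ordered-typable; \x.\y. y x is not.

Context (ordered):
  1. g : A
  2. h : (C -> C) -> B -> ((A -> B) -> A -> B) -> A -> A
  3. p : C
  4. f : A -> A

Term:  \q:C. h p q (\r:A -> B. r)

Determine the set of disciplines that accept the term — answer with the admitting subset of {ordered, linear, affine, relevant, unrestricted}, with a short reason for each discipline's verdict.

admitted in: none
usage: g ×0; h ×1; p ×1; f ×0; q (bound) ×1; r (bound) ×1
uses in reading order: h, p, q, r
typing: ill-typed: a function awaiting C -> C gets C
ordered ✗ (the type mismatch rejects it)
linear ✗ (not simply typable)
affine ✗ (fails simple typing)
relevant ✗ (a type mismatch blocks all five)
unrestricted ✗ (the type mismatch rejects it)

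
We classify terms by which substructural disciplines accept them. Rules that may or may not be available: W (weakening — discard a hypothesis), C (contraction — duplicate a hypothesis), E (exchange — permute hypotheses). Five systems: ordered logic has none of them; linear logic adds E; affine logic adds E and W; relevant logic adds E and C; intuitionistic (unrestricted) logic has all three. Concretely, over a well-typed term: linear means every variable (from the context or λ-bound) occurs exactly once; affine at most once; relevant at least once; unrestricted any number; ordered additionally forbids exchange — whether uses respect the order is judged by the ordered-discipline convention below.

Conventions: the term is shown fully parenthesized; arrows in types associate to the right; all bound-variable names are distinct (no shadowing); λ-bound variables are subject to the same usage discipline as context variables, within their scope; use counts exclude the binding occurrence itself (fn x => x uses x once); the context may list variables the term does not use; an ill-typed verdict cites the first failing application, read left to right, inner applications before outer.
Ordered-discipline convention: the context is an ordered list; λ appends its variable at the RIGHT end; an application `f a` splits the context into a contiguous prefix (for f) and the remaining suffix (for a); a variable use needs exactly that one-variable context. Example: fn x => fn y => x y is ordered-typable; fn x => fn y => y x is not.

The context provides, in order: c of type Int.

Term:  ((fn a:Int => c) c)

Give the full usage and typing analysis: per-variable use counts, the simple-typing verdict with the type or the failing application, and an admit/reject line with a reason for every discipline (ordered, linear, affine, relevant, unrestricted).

variable uses: c: 2×; a (λ-bound): 0×
left-to-right use order: c, c
typing: ✓ — Int
ordered ✗ (uses contraction: c ×2; a never used (weakening))
linear ✗ (uses contraction: c ×2; a never used (weakening))
affine ✗ (uses contraction: c ×2)
relevant ✗ (a never used (weakening))
unrestricted ✓ (type-checks (Int) and nothing is barred)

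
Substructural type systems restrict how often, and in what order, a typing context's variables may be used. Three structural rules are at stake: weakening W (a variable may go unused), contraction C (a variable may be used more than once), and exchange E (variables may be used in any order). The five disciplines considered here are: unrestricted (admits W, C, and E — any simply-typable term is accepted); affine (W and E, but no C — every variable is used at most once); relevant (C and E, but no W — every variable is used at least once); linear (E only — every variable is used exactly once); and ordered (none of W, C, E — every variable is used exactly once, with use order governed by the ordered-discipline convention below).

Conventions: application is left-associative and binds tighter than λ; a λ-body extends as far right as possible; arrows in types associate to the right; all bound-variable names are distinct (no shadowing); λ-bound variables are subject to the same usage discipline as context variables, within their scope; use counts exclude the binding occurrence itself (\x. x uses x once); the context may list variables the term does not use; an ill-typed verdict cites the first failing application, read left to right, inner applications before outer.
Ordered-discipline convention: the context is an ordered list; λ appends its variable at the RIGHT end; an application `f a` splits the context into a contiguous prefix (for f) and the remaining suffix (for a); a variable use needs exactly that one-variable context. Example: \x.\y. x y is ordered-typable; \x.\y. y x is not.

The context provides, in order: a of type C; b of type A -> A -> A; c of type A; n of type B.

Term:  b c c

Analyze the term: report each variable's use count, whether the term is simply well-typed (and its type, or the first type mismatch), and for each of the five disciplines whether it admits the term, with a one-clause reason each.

use counts: a: 0, b: 1, c: 2, n: 0
order of uses: b, c, c
typing: ✓ — A
ordered: ✗, needs contraction — c ×2; a, n never used (weakening)
linear: ✗, needs contraction — c ×2; a, n never used (weakening)
affine: ✗, needs contraction — c ×2
relevant: ✗, a, n never used (weakening)
unrestricted: ✓, typability at A is all that's needed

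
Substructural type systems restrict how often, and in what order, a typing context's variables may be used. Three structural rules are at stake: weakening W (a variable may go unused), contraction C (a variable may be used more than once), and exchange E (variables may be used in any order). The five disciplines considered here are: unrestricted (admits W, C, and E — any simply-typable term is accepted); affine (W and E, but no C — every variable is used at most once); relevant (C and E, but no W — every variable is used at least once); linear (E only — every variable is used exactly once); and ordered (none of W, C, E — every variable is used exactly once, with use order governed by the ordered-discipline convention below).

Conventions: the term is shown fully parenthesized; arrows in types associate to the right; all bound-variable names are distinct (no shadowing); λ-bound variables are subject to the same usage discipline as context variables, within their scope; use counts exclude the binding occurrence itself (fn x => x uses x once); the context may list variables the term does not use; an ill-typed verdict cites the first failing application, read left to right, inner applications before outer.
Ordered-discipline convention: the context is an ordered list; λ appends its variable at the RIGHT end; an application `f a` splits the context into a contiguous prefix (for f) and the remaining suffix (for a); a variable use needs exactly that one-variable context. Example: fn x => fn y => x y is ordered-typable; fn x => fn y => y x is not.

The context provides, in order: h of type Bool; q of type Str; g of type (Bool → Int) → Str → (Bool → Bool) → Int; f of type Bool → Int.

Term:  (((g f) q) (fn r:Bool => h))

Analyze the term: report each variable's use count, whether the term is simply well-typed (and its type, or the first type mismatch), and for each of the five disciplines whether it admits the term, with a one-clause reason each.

counts: h: 1; q: 1; g: 1; f: 1; r [bound]: 0
use order (left to right): g, f, q, h
typing: ✓ — Int
ordered: ✗, r never used (weakening)
linear: ✗, r never used (weakening)
affine: ✓, none of h, q, g, f, r used more than once
relevant: ✗, r never used (weakening)
unrestricted: ✓, well-typed at Int; no restrictions here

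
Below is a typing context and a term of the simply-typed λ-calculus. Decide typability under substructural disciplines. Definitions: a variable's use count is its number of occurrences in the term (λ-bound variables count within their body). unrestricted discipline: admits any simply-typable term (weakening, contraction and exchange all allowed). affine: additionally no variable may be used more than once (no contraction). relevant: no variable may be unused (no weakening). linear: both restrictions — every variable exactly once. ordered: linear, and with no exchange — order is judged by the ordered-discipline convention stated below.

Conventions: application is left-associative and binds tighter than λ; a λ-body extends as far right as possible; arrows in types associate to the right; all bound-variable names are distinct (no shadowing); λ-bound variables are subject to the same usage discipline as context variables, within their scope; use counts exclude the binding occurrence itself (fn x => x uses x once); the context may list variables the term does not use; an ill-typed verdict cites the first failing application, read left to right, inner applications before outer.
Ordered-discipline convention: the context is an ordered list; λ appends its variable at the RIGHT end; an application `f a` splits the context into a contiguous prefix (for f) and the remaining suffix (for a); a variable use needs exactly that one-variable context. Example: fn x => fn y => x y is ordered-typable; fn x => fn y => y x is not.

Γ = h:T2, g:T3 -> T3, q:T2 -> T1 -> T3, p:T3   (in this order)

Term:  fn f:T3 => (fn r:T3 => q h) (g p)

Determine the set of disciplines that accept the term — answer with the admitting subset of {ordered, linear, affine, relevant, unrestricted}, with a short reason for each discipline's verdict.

admitted in: affine, unrestricted
variable uses: h: 1×, g: 1×, q: 1×, p: 1×, f [bound]: 0×, r [bound]: 0×
use order (left to right): q, h, g, p
typing: well-typed at T3 -> T1 -> T3
ordered ✗ (needs weakening: f, r unused)
linear ✗ (needs weakening: f, r unused)
affine ✓ (h, g, q, p, f, r: no repeats, contraction unneeded)
relevant ✗ (needs weakening: f, r unused)
unrestricted ✓ (simply typable at T3 -> T1 -> T3; W, C, E all held)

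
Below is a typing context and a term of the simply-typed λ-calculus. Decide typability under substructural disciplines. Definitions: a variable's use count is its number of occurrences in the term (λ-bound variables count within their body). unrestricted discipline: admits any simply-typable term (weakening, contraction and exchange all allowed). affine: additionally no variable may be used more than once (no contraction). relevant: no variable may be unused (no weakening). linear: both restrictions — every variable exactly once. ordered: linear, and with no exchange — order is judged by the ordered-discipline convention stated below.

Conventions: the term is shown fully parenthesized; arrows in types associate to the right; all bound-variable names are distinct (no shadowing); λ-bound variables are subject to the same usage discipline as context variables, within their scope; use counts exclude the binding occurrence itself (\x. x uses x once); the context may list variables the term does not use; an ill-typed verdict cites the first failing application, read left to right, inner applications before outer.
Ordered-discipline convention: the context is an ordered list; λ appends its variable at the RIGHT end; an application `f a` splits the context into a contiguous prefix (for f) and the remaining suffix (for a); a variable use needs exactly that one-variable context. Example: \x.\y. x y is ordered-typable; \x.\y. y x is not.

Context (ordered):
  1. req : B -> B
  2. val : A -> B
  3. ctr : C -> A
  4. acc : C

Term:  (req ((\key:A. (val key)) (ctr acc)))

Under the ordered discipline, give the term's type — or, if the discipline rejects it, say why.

term : B
counts: req: 1, val: 1, ctr: 1, acc: 1, key (λ-bound): 1
uses in reading order: req, val, key, ctr, acc
typing: well-typed at B
across the five disciplines: ordered ✓; linear ✓; affine ✓; relevant ✓; unrestricted ✓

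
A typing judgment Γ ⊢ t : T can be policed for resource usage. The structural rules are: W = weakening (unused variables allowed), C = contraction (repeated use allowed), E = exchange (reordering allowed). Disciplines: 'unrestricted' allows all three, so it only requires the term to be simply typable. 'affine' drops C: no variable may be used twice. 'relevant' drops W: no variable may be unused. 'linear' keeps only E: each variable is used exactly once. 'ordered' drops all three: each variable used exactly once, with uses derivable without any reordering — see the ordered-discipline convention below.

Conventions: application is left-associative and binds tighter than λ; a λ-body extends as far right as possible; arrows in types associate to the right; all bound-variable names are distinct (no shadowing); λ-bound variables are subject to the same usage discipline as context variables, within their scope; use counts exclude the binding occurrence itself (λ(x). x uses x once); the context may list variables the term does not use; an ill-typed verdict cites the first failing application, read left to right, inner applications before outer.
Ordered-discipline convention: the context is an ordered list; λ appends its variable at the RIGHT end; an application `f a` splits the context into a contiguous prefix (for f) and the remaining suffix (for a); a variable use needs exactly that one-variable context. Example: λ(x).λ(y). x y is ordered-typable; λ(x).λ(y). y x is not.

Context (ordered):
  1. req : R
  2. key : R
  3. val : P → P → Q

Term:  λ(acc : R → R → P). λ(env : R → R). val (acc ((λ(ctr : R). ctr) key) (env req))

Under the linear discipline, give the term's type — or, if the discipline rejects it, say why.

term : (R → R → P) → (R → R) → P → Q
counts: req ×1, key ×1, val ×1, acc [bound] ×1, env [bound] ×1, ctr [bound] ×1
use order (left to right): val, acc, ctr, key, env, req
typing: the term checks, with type (R → R → P) → (R → R) → P → Q
across the five disciplines: ordered ✗; linear ✓; affine ✓; relevant ✓; unrestricted ✓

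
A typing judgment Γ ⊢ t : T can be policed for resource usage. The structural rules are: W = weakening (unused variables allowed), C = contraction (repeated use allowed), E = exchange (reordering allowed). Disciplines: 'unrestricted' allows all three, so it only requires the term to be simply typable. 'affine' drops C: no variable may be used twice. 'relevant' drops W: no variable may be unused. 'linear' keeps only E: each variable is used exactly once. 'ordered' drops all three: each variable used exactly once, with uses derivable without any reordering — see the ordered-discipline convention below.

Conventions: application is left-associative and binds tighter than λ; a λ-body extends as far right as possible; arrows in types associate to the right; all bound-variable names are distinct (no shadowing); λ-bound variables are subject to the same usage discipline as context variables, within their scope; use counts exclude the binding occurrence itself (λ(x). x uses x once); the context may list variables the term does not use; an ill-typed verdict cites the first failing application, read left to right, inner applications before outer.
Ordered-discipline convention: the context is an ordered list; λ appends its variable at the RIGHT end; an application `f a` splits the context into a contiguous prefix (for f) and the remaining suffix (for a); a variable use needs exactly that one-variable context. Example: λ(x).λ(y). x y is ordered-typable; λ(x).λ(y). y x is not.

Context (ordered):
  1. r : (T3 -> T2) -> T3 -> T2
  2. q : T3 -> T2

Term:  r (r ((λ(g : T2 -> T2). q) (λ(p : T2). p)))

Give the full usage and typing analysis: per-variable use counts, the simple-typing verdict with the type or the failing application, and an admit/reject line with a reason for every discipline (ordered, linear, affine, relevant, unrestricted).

usage: r=2, q=1, g (λ-bound)=0, p (λ-bound)=1
uses in reading order: r, r, q, p
typing: the term checks, with type T3 -> T2
ordered: ✗, uses contraction: r ×2; unused: g — weakening required
linear: ✗, uses contraction: r ×2; unused: g — weakening required
affine: ✗, uses contraction: r ×2
relevant: ✗, unused: g — weakening required
unrestricted: ✓, well-typed at T3 -> T2; no restrictions here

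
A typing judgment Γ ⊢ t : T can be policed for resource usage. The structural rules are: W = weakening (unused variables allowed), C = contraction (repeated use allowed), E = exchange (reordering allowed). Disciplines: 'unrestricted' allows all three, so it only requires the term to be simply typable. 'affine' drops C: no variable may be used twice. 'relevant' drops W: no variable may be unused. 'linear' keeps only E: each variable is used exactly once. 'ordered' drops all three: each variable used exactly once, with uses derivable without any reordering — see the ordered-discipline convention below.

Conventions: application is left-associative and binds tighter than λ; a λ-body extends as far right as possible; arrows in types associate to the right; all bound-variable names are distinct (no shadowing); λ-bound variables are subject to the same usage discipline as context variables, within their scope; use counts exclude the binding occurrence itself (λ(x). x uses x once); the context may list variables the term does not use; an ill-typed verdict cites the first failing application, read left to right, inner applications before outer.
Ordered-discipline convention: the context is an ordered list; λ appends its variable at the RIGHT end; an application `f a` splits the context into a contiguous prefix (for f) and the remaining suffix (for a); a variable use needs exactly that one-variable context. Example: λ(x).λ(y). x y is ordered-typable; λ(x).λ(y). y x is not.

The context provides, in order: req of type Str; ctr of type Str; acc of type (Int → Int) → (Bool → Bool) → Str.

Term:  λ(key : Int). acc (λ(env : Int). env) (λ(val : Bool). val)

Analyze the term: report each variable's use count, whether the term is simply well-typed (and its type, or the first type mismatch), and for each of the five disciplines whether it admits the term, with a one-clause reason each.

variable uses: req=0; ctr=0; acc=1; key (λ-bound)=0; env (λ-bound)=1; val (λ-bound)=1
use order (left to right): acc, env, val
typing: well-typed — term : Int → Str
ordered: ✗, needs weakening: req, ctr, key unused
linear: ✗, needs weakening: req, ctr, key unused
affine: ✓, at most one use each (req, ctr, acc, key, env, val)
relevant: ✗, needs weakening: req, ctr, key unused
unrestricted: ✓, type-checks (Int → Str) and nothing is barred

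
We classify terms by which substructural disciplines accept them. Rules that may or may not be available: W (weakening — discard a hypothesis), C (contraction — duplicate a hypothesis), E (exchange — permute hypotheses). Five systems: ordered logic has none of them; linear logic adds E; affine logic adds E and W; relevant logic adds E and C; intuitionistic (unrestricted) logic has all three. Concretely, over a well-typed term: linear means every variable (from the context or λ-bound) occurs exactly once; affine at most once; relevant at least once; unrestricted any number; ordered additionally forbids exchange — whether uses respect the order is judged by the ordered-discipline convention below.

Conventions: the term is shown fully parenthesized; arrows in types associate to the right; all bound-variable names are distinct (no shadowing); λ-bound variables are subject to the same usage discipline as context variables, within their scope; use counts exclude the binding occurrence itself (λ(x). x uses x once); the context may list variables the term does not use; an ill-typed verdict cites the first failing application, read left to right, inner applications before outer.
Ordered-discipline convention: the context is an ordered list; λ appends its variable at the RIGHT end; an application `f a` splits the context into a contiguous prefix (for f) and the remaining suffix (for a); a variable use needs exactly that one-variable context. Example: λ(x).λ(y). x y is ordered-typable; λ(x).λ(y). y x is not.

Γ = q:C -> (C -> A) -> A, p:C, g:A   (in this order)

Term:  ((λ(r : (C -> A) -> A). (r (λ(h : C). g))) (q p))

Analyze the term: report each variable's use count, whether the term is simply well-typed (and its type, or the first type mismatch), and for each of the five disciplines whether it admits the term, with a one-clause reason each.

variable uses: q: 1×, p: 1×, g: 1×, r (bound): 1×, h (bound): 0×
order of uses: r, g, q, p
typing: well-typed at A
ordered ✗ (needs weakening: h unused)
linear ✗ (needs weakening: h unused)
affine ✓ (no duplicate uses among q, p, g, r, h)
relevant ✗ (needs weakening: h unused)
unrestricted ✓ (typability at A is all that's needed)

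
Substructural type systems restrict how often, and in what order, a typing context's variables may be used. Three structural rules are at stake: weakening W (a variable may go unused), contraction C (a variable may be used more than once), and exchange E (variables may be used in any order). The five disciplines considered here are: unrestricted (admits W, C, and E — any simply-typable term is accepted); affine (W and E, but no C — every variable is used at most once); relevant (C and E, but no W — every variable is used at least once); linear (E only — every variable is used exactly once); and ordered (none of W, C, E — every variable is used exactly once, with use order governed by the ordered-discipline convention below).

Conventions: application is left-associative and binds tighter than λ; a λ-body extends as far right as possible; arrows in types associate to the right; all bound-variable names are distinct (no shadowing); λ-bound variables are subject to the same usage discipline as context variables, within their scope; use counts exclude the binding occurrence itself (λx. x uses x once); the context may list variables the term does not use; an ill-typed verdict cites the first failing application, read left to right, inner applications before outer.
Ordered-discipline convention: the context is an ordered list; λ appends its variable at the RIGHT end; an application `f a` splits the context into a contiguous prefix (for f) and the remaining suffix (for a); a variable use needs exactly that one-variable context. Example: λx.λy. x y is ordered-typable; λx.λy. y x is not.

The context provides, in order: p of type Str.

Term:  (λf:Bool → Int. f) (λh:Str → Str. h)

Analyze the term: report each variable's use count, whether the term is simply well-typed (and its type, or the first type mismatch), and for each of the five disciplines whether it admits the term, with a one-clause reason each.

counts: p: 0×; f (λ-bound): 1×; h (λ-bound): 1×
use order (left to right): f, h
typing: ill-typed: argument of type (Str → Str) → Str → Str where Bool → Int is required
ordered: ✗, the type mismatch rejects it
linear: ✗, not simply typable
affine: ✗, fails simple typing
relevant: ✗, a type mismatch blocks all five
unrestricted: ✗, the type mismatch rejects it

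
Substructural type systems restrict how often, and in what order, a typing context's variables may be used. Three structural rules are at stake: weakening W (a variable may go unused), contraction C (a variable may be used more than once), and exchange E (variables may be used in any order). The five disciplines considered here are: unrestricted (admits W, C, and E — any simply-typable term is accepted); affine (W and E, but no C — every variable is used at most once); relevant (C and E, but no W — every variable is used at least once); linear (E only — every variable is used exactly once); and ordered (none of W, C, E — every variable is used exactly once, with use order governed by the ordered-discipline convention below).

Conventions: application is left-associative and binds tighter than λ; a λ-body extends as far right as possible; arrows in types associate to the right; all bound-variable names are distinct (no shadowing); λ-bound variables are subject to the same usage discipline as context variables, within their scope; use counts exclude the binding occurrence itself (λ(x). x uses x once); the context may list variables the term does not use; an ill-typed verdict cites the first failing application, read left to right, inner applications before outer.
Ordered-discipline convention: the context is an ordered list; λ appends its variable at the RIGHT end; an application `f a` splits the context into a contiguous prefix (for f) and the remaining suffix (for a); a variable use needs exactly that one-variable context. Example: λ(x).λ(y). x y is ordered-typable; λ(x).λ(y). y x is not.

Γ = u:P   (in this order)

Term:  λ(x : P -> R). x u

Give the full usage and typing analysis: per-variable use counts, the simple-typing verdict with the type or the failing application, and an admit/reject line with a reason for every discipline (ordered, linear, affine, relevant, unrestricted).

variable uses: u: 1; x [bound]: 1
left-to-right use order: x, u
typing: well-typed at (P -> R) -> R
ordered: ✗ — needs exchange: uses follow x, u
linear: ✓ — single use per variable (u, x)
affine: ✓ — at most one use each (u, x)
relevant: ✓ — none of u, x goes unused
unrestricted: ✓ — simply typable at (P -> R) -> R; W, C, E all held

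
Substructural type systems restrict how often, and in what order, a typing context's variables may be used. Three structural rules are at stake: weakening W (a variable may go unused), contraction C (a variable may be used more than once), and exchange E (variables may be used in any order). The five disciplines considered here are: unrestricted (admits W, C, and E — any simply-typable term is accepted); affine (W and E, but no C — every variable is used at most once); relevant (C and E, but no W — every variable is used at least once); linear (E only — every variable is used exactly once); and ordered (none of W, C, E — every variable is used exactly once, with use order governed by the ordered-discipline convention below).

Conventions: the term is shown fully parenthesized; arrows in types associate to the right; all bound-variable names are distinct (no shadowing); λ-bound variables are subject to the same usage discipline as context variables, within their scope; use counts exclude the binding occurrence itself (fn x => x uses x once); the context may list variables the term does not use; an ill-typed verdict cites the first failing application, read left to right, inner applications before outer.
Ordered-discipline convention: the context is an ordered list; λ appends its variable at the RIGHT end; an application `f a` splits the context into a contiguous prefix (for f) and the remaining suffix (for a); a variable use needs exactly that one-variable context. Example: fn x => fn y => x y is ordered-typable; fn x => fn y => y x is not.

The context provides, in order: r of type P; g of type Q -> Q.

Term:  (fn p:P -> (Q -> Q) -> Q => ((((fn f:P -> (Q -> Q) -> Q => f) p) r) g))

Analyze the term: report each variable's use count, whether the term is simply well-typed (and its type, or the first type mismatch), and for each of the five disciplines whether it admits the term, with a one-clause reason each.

counts: r ×1; g ×1; p (bound) ×1; f (bound) ×1
uses in reading order: f, p, r, g
typing: well-typed at (P -> (Q -> Q) -> Q) -> Q
ordered: ✗, needs exchange: uses follow f, p, r, g
linear: ✓, exactly-once usage across r, g, p, f
affine: ✓, none of r, g, p, f used more than once
relevant: ✓, every one of r, g, p, f appears
unrestricted: ✓, type-checks ((P -> (Q -> Q) -> Q) -> Q) and nothing is barred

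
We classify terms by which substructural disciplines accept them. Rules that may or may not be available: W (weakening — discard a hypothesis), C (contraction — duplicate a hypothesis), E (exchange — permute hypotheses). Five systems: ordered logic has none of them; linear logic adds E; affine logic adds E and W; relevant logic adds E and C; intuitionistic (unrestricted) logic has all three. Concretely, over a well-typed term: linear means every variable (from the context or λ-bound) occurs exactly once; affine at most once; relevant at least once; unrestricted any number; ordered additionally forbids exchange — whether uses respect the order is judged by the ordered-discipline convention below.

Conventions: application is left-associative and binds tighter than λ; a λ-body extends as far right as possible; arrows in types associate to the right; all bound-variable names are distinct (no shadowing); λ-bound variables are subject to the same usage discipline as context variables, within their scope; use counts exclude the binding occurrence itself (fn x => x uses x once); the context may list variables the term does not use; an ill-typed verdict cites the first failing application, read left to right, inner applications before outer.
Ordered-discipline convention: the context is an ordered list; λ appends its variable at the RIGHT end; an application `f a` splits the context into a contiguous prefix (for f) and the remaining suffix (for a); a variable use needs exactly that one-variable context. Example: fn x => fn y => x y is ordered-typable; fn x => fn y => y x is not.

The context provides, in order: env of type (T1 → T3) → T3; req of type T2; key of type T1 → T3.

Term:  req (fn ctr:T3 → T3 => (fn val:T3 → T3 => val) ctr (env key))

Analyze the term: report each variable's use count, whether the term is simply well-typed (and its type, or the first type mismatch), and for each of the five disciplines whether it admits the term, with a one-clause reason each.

counts: env: 1, req: 1, key: 1, ctr (bound): 1, val (bound): 1
order of uses: req, val, ctr, env, key
typing: ill-typed: applying a non-function (T2)
ordered ✗ (a type mismatch blocks all five)
linear ✗ (the type mismatch rejects it)
affine ✗ (not simply typable)
relevant ✗ (fails simple typing)
unrestricted ✗ (a type mismatch blocks all five)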